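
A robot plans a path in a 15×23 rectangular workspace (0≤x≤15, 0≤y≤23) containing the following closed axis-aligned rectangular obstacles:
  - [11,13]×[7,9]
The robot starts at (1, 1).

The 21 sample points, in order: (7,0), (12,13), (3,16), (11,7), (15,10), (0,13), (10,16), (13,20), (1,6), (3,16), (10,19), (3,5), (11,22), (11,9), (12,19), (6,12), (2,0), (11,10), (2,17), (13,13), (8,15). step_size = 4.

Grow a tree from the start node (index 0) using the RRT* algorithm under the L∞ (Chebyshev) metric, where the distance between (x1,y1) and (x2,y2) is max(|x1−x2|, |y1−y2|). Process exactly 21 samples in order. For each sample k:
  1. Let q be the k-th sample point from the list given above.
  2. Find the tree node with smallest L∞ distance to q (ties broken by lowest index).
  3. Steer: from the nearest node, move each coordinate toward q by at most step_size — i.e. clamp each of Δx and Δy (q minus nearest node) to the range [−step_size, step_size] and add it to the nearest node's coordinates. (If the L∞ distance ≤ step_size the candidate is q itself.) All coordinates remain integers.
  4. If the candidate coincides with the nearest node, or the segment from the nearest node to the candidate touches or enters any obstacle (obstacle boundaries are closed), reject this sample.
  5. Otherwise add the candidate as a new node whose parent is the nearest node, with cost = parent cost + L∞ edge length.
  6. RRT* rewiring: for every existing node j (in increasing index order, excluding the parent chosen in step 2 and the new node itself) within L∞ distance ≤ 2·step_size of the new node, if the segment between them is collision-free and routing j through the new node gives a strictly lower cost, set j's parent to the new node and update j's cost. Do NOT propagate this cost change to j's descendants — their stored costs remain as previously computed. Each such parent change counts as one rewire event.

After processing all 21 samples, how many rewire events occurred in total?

Rewire events: 2

1. q=(7,0) nearest=0 d=6 new=(5,0) → add node 1 parent=0 cost=4
2. q=(12,13) nearest=0 d=12 new=(5,5) → add node 2 parent=0 cost=4
3. q=(3,16) nearest=2 d=11 new=(3,9) → add node 3 parent=2 cost=8
4. q=(11,7) nearest=2 d=6 new=(9,7) → add node 4 parent=2 cost=8
5. q=(15,10) nearest=4 d=6 new=(13,10) → blocked by [11,13]×[7,9], reject
6. q=(0,13) nearest=3 d=4 new=(0,13) → add node 5 parent=3 cost=12
7. q=(10,16) nearest=3 d=7 new=(7,13) → add node 6 parent=3 cost=12
8. q=(13,20) nearest=6 d=7 new=(11,17) → add node 7 parent=6 cost=16
9. q=(1,6) nearest=3 d=3 new=(1,6) → add node 8 parent=3 cost=11
10. q=(3,16) nearest=5 d=3 new=(3,16) → add node 9 parent=5 cost=15
11. q=(10,19) nearest=7 d=2 new=(10,19) → add node 10 parent=7 cost=18
12. q=(3,5) nearest=2 d=2 new=(3,5) → add node 11 parent=2 cost=6; rewire 8→11 (8<11)
13. q=(11,22) nearest=10 d=3 new=(11,22) → add node 12 parent=10 cost=21
14. q=(11,9) nearest=4 d=2 new=(11,9) → blocked by [11,13]×[7,9], reject
15. q=(12,19) nearest=7 d=2 new=(12,19) → add node 13 parent=7 cost=18
16. q=(6,12) nearest=6 d=1 new=(6,12) → add node 14 parent=6 cost=13
17. q=(2,0) nearest=0 d=1 new=(2,0) → add node 15 parent=0 cost=1; rewire 8→15 (7<8)
18. q=(11,10) nearest=4 d=3 new=(11,10) → add node 16 parent=4 cost=11
19. q=(2,17) nearest=9 d=1 new=(2,17) → add node 17 parent=9 cost=16
20. q=(13,13) nearest=16 d=3 new=(13,13) → add node 18 parent=16 cost=14
21. q=(8,15) nearest=6 d=2 new=(8,15) → add node 19 parent=6 cost=14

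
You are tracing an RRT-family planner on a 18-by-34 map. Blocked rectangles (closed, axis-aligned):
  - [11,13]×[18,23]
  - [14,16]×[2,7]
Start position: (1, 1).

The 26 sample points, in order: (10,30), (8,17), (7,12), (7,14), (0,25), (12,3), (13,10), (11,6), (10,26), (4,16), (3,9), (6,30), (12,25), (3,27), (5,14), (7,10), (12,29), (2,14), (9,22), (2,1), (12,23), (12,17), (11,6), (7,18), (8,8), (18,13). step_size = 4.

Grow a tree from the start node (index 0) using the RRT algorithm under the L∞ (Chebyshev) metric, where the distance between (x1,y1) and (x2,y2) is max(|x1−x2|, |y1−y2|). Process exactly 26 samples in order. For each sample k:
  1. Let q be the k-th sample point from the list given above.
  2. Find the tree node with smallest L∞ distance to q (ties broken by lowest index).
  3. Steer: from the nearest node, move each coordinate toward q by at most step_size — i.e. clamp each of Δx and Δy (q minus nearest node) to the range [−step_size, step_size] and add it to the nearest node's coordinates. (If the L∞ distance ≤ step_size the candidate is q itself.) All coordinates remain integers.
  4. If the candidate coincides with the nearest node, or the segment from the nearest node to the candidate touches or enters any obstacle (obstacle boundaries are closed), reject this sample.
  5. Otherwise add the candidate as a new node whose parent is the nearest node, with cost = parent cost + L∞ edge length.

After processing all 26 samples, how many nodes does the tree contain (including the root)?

1. q=(10,30) nearest=0 d=29 new=(5,5) → add node 1 parent=0 cost=4
2. q=(8,17) nearest=1 d=12 new=(8,9) → add node 2 parent=1 cost=8
3. q=(7,12) nearest=2 d=3 new=(7,12) → add node 3 parent=2 cost=11
4. q=(7,14) nearest=3 d=2 new=(7,14) → add node 4 parent=3 cost=13
5. q=(0,25) nearest=4 d=11 new=(3,18) → add node 5 parent=4 cost=17
6. q=(12,3) nearest=2 d=6 new=(12,5) → add node 6 parent=2 cost=12
7. q=(13,10) nearest=2 d=5 new=(12,10) → add node 7 parent=2 cost=12
8. q=(11,6) nearest=6 d=1 new=(11,6) → add node 8 parent=6 cost=13
9. q=(10,26) nearest=5 d=8 new=(7,22) → add node 9 parent=5 cost=21
10. q=(4,16) nearest=5 d=2 new=(4,16) → add node 10 parent=5 cost=19
11. q=(3,9) nearest=1 d=4 new=(3,9) → add node 11 parent=1 cost=8
12. q=(6,30) nearest=9 d=8 new=(6,26) → add node 12 parent=9 cost=25
13. q=(12,25) nearest=9 d=5 new=(11,25) → add node 13 parent=9 cost=25
14. q=(3,27) nearest=12 d=3 new=(3,27) → add node 14 parent=12 cost=28
15. q=(5,14) nearest=3 d=2 new=(5,14) → add node 15 parent=3 cost=13
16. q=(7,10) nearest=2 d=1 new=(7,10) → add node 16 parent=2 cost=9
17. q=(12,29) nearest=13 d=4 new=(12,29) → add node 17 parent=13 cost=29
18. q=(2,14) nearest=10 d=2 new=(2,14) → add node 18 parent=10 cost=21
19. q=(9,22) nearest=9 d=2 new=(9,22) → add node 19 parent=9 cost=23
20. q=(2,1) nearest=0 d=1 new=(2,1) → add node 20 parent=0 cost=1
21. q=(12,23) nearest=13 d=2 new=(12,23) → blocked by [11,13]×[18,23], reject
22. q=(12,17) nearest=3 d=5 new=(11,16) → add node 21 parent=3 cost=15
23. q=(11,6) nearest=8 d=0 → coincident, reject
24. q=(7,18) nearest=10 d=3 new=(7,18) → add node 22 parent=10 cost=22
25. q=(8,8) nearest=2 d=1 new=(8,8) → add node 23 parent=2 cost=9
26. q=(18,13) nearest=7 d=6 new=(16,13) → add node 24 parent=7 cost=16

Node count: 25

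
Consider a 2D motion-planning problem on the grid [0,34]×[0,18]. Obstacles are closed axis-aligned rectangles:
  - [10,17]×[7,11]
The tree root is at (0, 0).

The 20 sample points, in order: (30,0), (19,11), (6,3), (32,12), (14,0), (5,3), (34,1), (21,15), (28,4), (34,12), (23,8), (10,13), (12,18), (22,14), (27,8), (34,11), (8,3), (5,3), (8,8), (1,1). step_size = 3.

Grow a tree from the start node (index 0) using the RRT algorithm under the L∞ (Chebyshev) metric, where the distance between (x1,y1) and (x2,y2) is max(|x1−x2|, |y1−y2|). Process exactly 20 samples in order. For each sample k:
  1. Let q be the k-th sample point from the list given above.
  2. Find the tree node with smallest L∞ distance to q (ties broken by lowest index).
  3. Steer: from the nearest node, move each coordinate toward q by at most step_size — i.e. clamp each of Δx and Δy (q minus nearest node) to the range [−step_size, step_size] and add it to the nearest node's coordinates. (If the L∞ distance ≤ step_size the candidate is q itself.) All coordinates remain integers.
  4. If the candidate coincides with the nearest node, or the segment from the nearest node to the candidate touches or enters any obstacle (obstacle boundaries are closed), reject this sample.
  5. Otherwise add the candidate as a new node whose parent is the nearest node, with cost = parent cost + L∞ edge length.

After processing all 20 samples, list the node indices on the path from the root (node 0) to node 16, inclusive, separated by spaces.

1. q=(30,0) nearest=0 d=30 new=(3,0) → add node 1 parent=0 cost=3
2. q=(19,11) nearest=1 d=16 new=(6,3) → add node 2 parent=1 cost=6
3. q=(6,3) nearest=2 d=0 → coincident, reject
4. q=(32,12) nearest=2 d=26 new=(9,6) → add node 3 parent=2 cost=9
5. q=(14,0) nearest=3 d=6 new=(12,3) → add node 4 parent=3 cost=12
6. q=(5,3) nearest=2 d=1 new=(5,3) → add node 5 parent=2 cost=7
7. q=(34,1) nearest=4 d=22 new=(15,1) → add node 6 parent=4 cost=15
8. q=(21,15) nearest=3 d=12 new=(12,9) → blocked by [10,17]×[7,11], reject
9. q=(28,4) nearest=6 d=13 new=(18,4) → add node 7 parent=6 cost=18
10. q=(34,12) nearest=7 d=16 new=(21,7) → add node 8 parent=7 cost=21
11. q=(23,8) nearest=8 d=2 new=(23,8) → add node 9 parent=8 cost=23
12. q=(10,13) nearest=3 d=7 new=(10,9) → blocked by [10,17]×[7,11], reject
13. q=(12,18) nearest=8 d=11 new=(18,10) → add node 10 parent=8 cost=24
14. q=(22,14) nearest=10 d=4 new=(21,13) → add node 11 parent=10 cost=27
15. q=(27,8) nearest=9 d=4 new=(26,8) → add node 12 parent=9 cost=26
16. q=(34,11) nearest=12 d=8 new=(29,11) → add node 13 parent=12 cost=29
17. q=(8,3) nearest=2 d=2 new=(8,3) → add node 14 parent=2 cost=8
18. q=(5,3) nearest=5 d=0 → coincident, reject
19. q=(8,8) nearest=3 d=2 new=(8,8) → add node 15 parent=3 cost=11
20. q=(1,1) nearest=0 d=1 new=(1,1) → add node 16 parent=0 cost=1

Path: 0 16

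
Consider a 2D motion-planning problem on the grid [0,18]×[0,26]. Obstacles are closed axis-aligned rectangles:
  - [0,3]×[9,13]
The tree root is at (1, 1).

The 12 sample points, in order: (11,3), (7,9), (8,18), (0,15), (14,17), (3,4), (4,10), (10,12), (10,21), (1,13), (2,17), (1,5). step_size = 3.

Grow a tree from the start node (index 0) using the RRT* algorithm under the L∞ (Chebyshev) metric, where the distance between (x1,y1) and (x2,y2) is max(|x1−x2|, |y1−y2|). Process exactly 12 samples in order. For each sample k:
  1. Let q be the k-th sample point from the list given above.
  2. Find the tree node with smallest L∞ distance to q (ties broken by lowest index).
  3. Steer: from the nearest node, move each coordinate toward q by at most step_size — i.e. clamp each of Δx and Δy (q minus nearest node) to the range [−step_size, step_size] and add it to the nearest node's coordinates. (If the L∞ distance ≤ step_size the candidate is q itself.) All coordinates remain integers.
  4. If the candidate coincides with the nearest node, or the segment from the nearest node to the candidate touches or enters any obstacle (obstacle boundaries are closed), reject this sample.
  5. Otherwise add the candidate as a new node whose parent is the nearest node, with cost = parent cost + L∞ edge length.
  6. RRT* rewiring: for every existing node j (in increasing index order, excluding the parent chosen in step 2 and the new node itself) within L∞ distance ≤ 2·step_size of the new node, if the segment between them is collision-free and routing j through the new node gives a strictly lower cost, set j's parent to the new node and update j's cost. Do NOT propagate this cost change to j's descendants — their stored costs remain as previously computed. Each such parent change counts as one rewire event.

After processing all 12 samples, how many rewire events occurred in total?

1. q=(11,3) nearest=0 d=10 new=(4,3) → add node 1 parent=0 cost=3
2. q=(7,9) nearest=1 d=6 new=(7,6) → add node 2 parent=1 cost=6
3. q=(8,18) nearest=2 d=12 new=(8,9) → add node 3 parent=2 cost=9
4. q=(0,15) nearest=3 d=8 new=(5,12) → add node 4 parent=3 cost=12
5. q=(14,17) nearest=3 d=8 new=(11,12) → add node 5 parent=3 cost=12
6. q=(3,4) nearest=1 d=1 new=(3,4) → add node 6 parent=1 cost=4
7. q=(4,10) nearest=4 d=2 new=(4,10) → add node 7 parent=4 cost=14
8. q=(10,12) nearest=5 d=1 new=(10,12) → add node 8 parent=5 cost=13
9. q=(10,21) nearest=4 d=9 new=(8,15) → add node 9 parent=4 cost=15
10. q=(1,13) nearest=7 d=3 new=(1,13) → blocked by [0,3]×[9,13], reject
11. q=(2,17) nearest=4 d=5 new=(2,15) → add node 10 parent=4 cost=15
12. q=(1,5) nearest=6 d=2 new=(1,5) → add node 11 parent=6 cost=6; rewire 7→11 (11<14)

Rewire events: 1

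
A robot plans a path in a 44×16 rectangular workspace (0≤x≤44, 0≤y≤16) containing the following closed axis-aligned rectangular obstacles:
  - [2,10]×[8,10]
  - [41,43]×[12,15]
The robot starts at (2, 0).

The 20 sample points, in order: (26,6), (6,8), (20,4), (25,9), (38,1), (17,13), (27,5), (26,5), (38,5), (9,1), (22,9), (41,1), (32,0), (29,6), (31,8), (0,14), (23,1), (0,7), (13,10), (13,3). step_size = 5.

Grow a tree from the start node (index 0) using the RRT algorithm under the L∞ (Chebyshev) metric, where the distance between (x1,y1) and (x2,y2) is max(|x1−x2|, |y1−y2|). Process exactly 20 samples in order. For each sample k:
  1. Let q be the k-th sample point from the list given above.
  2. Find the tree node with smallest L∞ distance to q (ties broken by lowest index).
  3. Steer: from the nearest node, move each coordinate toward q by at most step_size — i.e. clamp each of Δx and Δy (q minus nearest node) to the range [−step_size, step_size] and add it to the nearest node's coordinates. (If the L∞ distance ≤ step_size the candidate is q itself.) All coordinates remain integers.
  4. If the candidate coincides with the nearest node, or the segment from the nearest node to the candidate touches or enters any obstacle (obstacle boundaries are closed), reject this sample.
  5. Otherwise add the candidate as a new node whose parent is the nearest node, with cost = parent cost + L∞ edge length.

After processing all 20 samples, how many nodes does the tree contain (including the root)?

1. q=(26,6) nearest=0 d=24 new=(7,5) → add node 1 parent=0 cost=5
2. q=(6,8) nearest=1 d=3 new=(6,8) → blocked by [2,10]×[8,10], reject
3. q=(20,4) nearest=1 d=13 new=(12,4) → add node 2 parent=1 cost=10
4. q=(25,9) nearest=2 d=13 new=(17,9) → add node 3 parent=2 cost=15
5. q=(38,1) nearest=3 d=21 new=(22,4) → add node 4 parent=3 cost=20
6. q=(17,13) nearest=3 d=4 new=(17,13) → add node 5 parent=3 cost=19
7. q=(27,5) nearest=4 d=5 new=(27,5) → add node 6 parent=4 cost=25
8. q=(26,5) nearest=6 d=1 new=(26,5) → add node 7 parent=6 cost=26
9. q=(38,5) nearest=6 d=11 new=(32,5) → add node 8 parent=6 cost=30
10. q=(9,1) nearest=2 d=3 new=(9,1) → add node 9 parent=2 cost=13
11. q=(22,9) nearest=7 d=4 new=(22,9) → add node 10 parent=7 cost=30
12. q=(41,1) nearest=8 d=9 new=(37,1) → add node 11 parent=8 cost=35
13. q=(32,0) nearest=6 d=5 new=(32,0) → add node 12 parent=6 cost=30
14. q=(29,6) nearest=6 d=2 new=(29,6) → add node 13 parent=6 cost=27
15. q=(31,8) nearest=13 d=2 new=(31,8) → add node 14 parent=13 cost=29
16. q=(0,14) nearest=1 d=9 new=(2,10) → blocked by [2,10]×[8,10], reject
17. q=(23,1) nearest=4 d=3 new=(23,1) → add node 15 parent=4 cost=23
18. q=(0,7) nearest=0 d=7 new=(0,5) → add node 16 parent=0 cost=5
19. q=(13,10) nearest=3 d=4 new=(13,10) → add node 17 parent=3 cost=19
20. q=(13,3) nearest=2 d=1 new=(13,3) → add node 18 parent=2 cost=11

Node count: 19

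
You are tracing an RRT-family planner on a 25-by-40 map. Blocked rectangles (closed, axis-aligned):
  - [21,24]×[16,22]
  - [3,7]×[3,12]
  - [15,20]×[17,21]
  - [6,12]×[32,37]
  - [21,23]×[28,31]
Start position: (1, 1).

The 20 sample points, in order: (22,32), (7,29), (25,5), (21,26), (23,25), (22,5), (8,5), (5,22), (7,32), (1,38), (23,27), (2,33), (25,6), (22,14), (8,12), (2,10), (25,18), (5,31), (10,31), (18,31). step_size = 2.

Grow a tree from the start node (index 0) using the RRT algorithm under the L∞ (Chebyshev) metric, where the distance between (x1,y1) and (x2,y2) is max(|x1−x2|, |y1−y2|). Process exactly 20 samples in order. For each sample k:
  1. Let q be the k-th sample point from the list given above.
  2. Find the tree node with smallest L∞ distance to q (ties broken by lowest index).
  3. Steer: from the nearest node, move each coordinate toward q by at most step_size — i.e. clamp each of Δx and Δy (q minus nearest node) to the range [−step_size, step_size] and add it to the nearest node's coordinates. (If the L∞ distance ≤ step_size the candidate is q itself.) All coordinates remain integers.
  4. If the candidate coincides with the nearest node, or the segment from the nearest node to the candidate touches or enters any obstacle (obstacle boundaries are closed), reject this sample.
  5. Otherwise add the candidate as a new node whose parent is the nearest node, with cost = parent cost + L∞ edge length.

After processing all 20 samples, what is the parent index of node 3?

Parent of node 3: 2

1. q=(22,32) nearest=0 d=31 new=(3,3) → blocked by [3,7]×[3,12], reject
2. q=(7,29) nearest=0 d=28 new=(3,3) → blocked by [3,7]×[3,12], reject
3. q=(25,5) nearest=0 d=24 new=(3,3) → blocked by [3,7]×[3,12], reject
4. q=(21,26) nearest=0 d=25 new=(3,3) → blocked by [3,7]×[3,12], reject
5. q=(23,25) nearest=0 d=24 new=(3,3) → blocked by [3,7]×[3,12], reject
6. q=(22,5) nearest=0 d=21 new=(3,3) → blocked by [3,7]×[3,12], reject
7. q=(8,5) nearest=0 d=7 new=(3,3) → blocked by [3,7]×[3,12], reject
8. q=(5,22) nearest=0 d=21 new=(3,3) → blocked by [3,7]×[3,12], reject
9. q=(7,32) nearest=0 d=31 new=(3,3) → blocked by [3,7]×[3,12], reject
10. q=(1,38) nearest=0 d=37 new=(1,3) → add node 1 parent=0 cost=2
11. q=(23,27) nearest=1 d=24 new=(3,5) → blocked by [3,7]×[3,12], reject
12. q=(2,33) nearest=1 d=30 new=(2,5) → add node 2 parent=1 cost=4
13. q=(25,6) nearest=2 d=23 new=(4,6) → blocked by [3,7]×[3,12], reject
14. q=(22,14) nearest=2 d=20 new=(4,7) → blocked by [3,7]×[3,12], reject
15. q=(8,12) nearest=2 d=7 new=(4,7) → blocked by [3,7]×[3,12], reject
16. q=(2,10) nearest=2 d=5 new=(2,7) → add node 3 parent=2 cost=6
17. q=(25,18) nearest=2 d=23 new=(4,7) → blocked by [3,7]×[3,12], reject
18. q=(5,31) nearest=3 d=24 new=(4,9) → blocked by [3,7]×[3,12], reject
19. q=(10,31) nearest=3 d=24 new=(4,9) → blocked by [3,7]×[3,12], reject
20. q=(18,31) nearest=3 d=24 new=(4,9) → blocked by [3,7]×[3,12], reject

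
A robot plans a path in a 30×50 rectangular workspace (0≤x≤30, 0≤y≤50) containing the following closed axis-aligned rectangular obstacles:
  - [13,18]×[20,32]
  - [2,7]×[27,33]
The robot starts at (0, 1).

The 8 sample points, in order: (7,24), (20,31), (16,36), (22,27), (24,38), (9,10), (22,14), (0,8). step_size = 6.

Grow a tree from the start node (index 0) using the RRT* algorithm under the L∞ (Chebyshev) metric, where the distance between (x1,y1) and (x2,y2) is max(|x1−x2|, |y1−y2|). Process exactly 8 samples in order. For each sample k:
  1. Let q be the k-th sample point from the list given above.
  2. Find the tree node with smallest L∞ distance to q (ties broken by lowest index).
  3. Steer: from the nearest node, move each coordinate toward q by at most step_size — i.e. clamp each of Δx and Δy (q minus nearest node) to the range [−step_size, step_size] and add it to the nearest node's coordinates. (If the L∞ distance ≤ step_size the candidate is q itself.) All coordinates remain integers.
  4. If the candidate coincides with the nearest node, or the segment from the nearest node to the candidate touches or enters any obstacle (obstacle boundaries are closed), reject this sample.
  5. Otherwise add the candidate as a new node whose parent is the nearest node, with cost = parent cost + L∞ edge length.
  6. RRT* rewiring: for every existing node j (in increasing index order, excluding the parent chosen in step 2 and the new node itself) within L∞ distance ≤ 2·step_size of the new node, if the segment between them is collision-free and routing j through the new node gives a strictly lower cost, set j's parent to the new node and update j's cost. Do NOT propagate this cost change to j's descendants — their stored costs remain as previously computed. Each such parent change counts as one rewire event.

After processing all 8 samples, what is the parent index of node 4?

1. q=(7,24) nearest=0 d=23 new=(6,7) → add node 1 parent=0 cost=6
2. q=(20,31) nearest=1 d=24 new=(12,13) → add node 2 parent=1 cost=12
3. q=(16,36) nearest=2 d=23 new=(16,19) → add node 3 parent=2 cost=18
4. q=(22,27) nearest=3 d=8 new=(22,25) → blocked by [13,18]×[20,32], reject
5. q=(24,38) nearest=3 d=19 new=(22,25) → blocked by [13,18]×[20,32], reject
6. q=(9,10) nearest=1 d=3 new=(9,10) → add node 4 parent=1 cost=9
7. q=(22,14) nearest=3 d=6 new=(22,14) → add node 5 parent=3 cost=24
8. q=(0,8) nearest=1 d=6 new=(0,8) → add node 6 parent=1 cost=12

Parent of node 4: 1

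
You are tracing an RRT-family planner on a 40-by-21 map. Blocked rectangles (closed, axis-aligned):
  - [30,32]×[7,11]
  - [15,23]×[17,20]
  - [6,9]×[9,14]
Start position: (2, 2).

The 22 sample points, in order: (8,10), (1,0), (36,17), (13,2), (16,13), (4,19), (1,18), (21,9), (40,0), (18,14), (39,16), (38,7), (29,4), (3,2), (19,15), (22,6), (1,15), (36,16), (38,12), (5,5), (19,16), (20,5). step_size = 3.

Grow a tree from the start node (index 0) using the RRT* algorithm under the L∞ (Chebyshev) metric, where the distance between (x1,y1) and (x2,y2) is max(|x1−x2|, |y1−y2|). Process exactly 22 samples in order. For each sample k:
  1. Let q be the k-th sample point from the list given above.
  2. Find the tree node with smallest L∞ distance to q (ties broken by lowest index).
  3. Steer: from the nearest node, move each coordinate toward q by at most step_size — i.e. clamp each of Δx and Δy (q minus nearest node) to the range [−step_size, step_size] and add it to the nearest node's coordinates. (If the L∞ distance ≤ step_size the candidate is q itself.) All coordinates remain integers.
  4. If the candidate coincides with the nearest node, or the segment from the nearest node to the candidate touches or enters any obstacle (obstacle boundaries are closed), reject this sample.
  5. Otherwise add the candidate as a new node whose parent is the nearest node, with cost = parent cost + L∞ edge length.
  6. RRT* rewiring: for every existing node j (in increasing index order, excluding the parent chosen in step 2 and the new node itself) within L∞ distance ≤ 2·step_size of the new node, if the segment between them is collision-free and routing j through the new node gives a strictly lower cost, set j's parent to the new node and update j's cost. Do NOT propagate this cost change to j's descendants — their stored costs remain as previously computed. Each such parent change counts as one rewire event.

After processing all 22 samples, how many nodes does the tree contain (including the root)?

1. q=(8,10) nearest=0 d=8 new=(5,5) → add node 1 parent=0 cost=3
2. q=(1,0) nearest=0 d=2 new=(1,0) → add node 2 parent=0 cost=2
3. q=(36,17) nearest=1 d=31 new=(8,8) → add node 3 parent=1 cost=6
4. q=(13,2) nearest=3 d=6 new=(11,5) → add node 4 parent=3 cost=9
5. q=(16,13) nearest=3 d=8 new=(11,11) → blocked by [6,9]×[9,14], reject
6. q=(4,19) nearest=3 d=11 new=(5,11) → blocked by [6,9]×[9,14], reject
7. q=(1,18) nearest=3 d=10 new=(5,11) → blocked by [6,9]×[9,14], reject
8. q=(21,9) nearest=4 d=10 new=(14,8) → add node 5 parent=4 cost=12
9. q=(40,0) nearest=5 d=26 new=(17,5) → add node 6 parent=5 cost=15
10. q=(18,14) nearest=5 d=6 new=(17,11) → add node 7 parent=5 cost=15
11. q=(39,16) nearest=6 d=22 new=(20,8) → add node 8 parent=6 cost=18
12. q=(38,7) nearest=8 d=18 new=(23,7) → add node 9 parent=8 cost=21
13. q=(29,4) nearest=9 d=6 new=(26,4) → add node 10 parent=9 cost=24
14. q=(3,2) nearest=0 d=1 new=(3,2) → add node 11 parent=0 cost=1
15. q=(19,15) nearest=7 d=4 new=(19,14) → add node 12 parent=7 cost=18
16. q=(22,6) nearest=9 d=1 new=(22,6) → add node 13 parent=9 cost=22
17. q=(1,15) nearest=3 d=7 new=(5,11) → blocked by [6,9]×[9,14], reject
18. q=(36,16) nearest=10 d=12 new=(29,7) → add node 14 parent=10 cost=27
19. q=(38,12) nearest=14 d=9 new=(32,10) → blocked by [30,32]×[7,11], reject
20. q=(5,5) nearest=1 d=0 → coincident, reject
21. q=(19,16) nearest=12 d=2 new=(19,16) → add node 15 parent=12 cost=20
22. q=(20,5) nearest=13 d=2 new=(20,5) → add node 16 parent=13 cost=24

Node count: 17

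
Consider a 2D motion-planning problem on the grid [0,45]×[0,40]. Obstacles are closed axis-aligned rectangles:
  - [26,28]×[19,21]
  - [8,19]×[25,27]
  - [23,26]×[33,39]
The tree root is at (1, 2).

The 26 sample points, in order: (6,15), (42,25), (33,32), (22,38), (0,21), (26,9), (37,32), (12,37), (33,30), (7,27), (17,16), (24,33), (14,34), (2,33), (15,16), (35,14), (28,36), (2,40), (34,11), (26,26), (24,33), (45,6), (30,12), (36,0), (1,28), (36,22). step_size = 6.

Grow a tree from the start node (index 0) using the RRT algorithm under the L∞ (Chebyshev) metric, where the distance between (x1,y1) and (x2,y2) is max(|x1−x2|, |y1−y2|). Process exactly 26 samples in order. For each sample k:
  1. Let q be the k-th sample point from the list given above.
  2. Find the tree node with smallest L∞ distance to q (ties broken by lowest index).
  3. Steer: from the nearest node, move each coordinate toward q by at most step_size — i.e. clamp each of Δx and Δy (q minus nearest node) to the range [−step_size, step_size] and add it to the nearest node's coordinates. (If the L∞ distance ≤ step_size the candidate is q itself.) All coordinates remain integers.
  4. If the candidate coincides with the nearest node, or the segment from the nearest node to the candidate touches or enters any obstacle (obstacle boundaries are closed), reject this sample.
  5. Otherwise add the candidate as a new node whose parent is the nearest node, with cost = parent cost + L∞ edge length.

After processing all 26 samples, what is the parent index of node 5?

Parent of node 5: 2

1. q=(6,15) nearest=0 d=13 new=(6,8) → add node 1 parent=0 cost=6
2. q=(42,25) nearest=1 d=36 new=(12,14) → add node 2 parent=1 cost=12
3. q=(33,32) nearest=2 d=21 new=(18,20) → add node 3 parent=2 cost=18
4. q=(22,38) nearest=3 d=18 new=(22,26) → add node 4 parent=3 cost=24
5. q=(0,21) nearest=2 d=12 new=(6,20) → add node 5 parent=2 cost=18
6. q=(26,9) nearest=3 d=11 new=(24,14) → add node 6 parent=3 cost=24
7. q=(37,32) nearest=4 d=15 new=(28,32) → add node 7 parent=4 cost=30
8. q=(12,37) nearest=4 d=11 new=(16,32) → add node 8 parent=4 cost=30
9. q=(33,30) nearest=7 d=5 new=(33,30) → add node 9 parent=7 cost=35
10. q=(7,27) nearest=5 d=7 new=(7,26) → add node 10 parent=5 cost=24
11. q=(17,16) nearest=3 d=4 new=(17,16) → add node 11 parent=3 cost=22
12. q=(24,33) nearest=7 d=4 new=(24,33) → blocked by [23,26]×[33,39], reject
13. q=(14,34) nearest=8 d=2 new=(14,34) → add node 12 parent=8 cost=32
14. q=(2,33) nearest=10 d=7 new=(2,32) → add node 13 parent=10 cost=30
15. q=(15,16) nearest=11 d=2 new=(15,16) → add node 14 parent=11 cost=24
16. q=(35,14) nearest=6 d=11 new=(30,14) → add node 15 parent=6 cost=30
17. q=(28,36) nearest=7 d=4 new=(28,36) → add node 16 parent=7 cost=34
18. q=(2,40) nearest=13 d=8 new=(2,38) → add node 17 parent=13 cost=36
19. q=(34,11) nearest=15 d=4 new=(34,11) → add node 18 parent=15 cost=34
20. q=(26,26) nearest=4 d=4 new=(26,26) → add node 19 parent=4 cost=28
21. q=(24,33) nearest=7 d=4 new=(24,33) → blocked by [23,26]×[33,39], reject
22. q=(45,6) nearest=18 d=11 new=(40,6) → add node 20 parent=18 cost=40
23. q=(30,12) nearest=15 d=2 new=(30,12) → add node 21 parent=15 cost=32
24. q=(36,0) nearest=20 d=6 new=(36,0) → add node 22 parent=20 cost=46
25. q=(1,28) nearest=13 d=4 new=(1,28) → add node 23 parent=13 cost=34
26. q=(36,22) nearest=9 d=8 new=(36,24) → add node 24 parent=9 cost=41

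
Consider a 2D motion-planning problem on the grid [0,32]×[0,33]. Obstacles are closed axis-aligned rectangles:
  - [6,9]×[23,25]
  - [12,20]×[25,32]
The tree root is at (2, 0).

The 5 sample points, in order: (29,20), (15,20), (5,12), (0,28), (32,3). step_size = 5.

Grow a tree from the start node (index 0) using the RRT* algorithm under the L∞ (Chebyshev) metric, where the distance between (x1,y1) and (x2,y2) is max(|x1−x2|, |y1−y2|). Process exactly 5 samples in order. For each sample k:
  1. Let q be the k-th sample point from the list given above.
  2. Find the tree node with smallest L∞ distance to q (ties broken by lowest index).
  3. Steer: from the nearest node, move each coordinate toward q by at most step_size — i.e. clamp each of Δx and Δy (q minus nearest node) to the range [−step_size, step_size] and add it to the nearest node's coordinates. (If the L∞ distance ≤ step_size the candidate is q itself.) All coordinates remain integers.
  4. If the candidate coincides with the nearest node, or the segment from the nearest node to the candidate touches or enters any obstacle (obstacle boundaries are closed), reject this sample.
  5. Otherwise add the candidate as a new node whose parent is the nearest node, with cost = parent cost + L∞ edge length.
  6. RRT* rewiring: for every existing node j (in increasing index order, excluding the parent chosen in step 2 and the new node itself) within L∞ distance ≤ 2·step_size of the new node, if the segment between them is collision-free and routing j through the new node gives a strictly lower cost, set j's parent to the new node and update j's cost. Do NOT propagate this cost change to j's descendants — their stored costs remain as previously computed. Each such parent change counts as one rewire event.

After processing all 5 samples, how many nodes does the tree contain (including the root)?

Node count: 6

1. q=(29,20) nearest=0 d=27 new=(7,5) → add node 1 parent=0 cost=5
2. q=(15,20) nearest=1 d=15 new=(12,10) → add node 2 parent=1 cost=10
3. q=(5,12) nearest=1 d=7 new=(5,10) → add node 3 parent=1 cost=10
4. q=(0,28) nearest=2 d=18 new=(7,15) → add node 4 parent=2 cost=15
5. q=(32,3) nearest=2 d=20 new=(17,5) → add node 5 parent=2 cost=15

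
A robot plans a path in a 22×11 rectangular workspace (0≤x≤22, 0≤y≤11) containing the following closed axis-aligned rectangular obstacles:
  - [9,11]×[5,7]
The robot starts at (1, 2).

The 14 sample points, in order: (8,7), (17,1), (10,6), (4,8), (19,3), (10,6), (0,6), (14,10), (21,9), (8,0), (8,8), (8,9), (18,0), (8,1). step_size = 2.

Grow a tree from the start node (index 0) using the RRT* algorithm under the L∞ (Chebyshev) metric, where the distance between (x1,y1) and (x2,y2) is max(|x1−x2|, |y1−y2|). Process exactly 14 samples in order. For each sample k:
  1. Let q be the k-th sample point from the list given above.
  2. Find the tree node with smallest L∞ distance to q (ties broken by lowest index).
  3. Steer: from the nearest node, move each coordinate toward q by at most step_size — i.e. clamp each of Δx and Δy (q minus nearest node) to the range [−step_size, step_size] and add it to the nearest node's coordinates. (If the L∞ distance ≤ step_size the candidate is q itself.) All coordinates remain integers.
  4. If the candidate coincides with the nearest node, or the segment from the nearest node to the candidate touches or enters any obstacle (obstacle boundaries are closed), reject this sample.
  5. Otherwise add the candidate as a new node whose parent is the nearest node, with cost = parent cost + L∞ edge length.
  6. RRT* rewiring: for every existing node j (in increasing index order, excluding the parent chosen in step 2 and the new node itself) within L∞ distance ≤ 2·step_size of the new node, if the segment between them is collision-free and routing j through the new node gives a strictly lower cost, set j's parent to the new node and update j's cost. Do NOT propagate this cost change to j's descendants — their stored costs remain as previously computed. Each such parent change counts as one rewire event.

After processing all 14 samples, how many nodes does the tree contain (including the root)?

Node count: 12

1. q=(8,7) nearest=0 d=7 new=(3,4) → add node 1 parent=0 cost=2
2. q=(17,1) nearest=1 d=14 new=(5,2) → add node 2 parent=1 cost=4
3. q=(10,6) nearest=2 d=5 new=(7,4) → add node 3 parent=2 cost=6
4. q=(4,8) nearest=1 d=4 new=(4,6) → add node 4 parent=1 cost=4
5. q=(19,3) nearest=3 d=12 new=(9,3) → add node 5 parent=3 cost=8
6. q=(10,6) nearest=3 d=3 new=(9,6) → blocked by [9,11]×[5,7], reject
7. q=(0,6) nearest=1 d=3 new=(1,6) → add node 6 parent=1 cost=4
8. q=(14,10) nearest=3 d=7 new=(9,6) → blocked by [9,11]×[5,7], reject
9. q=(21,9) nearest=5 d=12 new=(11,5) → blocked by [9,11]×[5,7], reject
10. q=(8,0) nearest=2 d=3 new=(7,0) → add node 7 parent=2 cost=6
11. q=(8,8) nearest=3 d=4 new=(8,6) → add node 8 parent=3 cost=8
12. q=(8,9) nearest=8 d=3 new=(8,8) → add node 9 parent=8 cost=10
13. q=(18,0) nearest=5 d=9 new=(11,1) → add node 10 parent=5 cost=10
14. q=(8,1) nearest=7 d=1 new=(8,1) → add node 11 parent=7 cost=7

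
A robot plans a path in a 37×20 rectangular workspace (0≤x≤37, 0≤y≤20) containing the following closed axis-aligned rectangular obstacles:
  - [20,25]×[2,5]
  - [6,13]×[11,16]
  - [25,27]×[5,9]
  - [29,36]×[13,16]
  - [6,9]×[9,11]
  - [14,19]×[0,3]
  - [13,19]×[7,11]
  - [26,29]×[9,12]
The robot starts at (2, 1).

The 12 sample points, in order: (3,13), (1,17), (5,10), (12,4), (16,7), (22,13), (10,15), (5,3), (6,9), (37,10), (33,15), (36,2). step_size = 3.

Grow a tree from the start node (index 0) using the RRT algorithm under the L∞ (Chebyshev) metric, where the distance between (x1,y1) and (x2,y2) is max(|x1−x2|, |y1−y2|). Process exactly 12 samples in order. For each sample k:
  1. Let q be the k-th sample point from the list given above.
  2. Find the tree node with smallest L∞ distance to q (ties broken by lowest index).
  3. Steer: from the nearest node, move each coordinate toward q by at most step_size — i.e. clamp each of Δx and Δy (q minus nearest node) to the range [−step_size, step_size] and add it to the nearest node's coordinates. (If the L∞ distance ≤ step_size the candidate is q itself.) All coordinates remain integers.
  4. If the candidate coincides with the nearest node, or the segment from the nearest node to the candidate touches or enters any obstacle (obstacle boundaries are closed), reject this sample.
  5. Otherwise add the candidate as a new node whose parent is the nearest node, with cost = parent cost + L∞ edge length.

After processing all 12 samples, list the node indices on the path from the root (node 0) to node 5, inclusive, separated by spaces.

1. q=(3,13) nearest=0 d=12 new=(3,4) → add node 1 parent=0 cost=3
2. q=(1,17) nearest=1 d=13 new=(1,7) → add node 2 parent=1 cost=6
3. q=(5,10) nearest=2 d=4 new=(4,10) → add node 3 parent=2 cost=9
4. q=(12,4) nearest=3 d=8 new=(7,7) → add node 4 parent=3 cost=12
5. q=(16,7) nearest=4 d=9 new=(10,7) → add node 5 parent=4 cost=15
6. q=(22,13) nearest=5 d=12 new=(13,10) → blocked by [13,19]×[7,11], reject
7. q=(10,15) nearest=3 d=6 new=(7,13) → blocked by [6,13]×[11,16], reject
8. q=(5,3) nearest=1 d=2 new=(5,3) → add node 6 parent=1 cost=5
9. q=(6,9) nearest=3 d=2 new=(6,9) → blocked by [6,9]×[9,11], reject
10. q=(37,10) nearest=5 d=27 new=(13,10) → blocked by [13,19]×[7,11], reject
11. q=(33,15) nearest=5 d=23 new=(13,10) → blocked by [13,19]×[7,11], reject
12. q=(36,2) nearest=5 d=26 new=(13,4) → add node 7 parent=5 cost=18

Path: 0 1 2 3 4 5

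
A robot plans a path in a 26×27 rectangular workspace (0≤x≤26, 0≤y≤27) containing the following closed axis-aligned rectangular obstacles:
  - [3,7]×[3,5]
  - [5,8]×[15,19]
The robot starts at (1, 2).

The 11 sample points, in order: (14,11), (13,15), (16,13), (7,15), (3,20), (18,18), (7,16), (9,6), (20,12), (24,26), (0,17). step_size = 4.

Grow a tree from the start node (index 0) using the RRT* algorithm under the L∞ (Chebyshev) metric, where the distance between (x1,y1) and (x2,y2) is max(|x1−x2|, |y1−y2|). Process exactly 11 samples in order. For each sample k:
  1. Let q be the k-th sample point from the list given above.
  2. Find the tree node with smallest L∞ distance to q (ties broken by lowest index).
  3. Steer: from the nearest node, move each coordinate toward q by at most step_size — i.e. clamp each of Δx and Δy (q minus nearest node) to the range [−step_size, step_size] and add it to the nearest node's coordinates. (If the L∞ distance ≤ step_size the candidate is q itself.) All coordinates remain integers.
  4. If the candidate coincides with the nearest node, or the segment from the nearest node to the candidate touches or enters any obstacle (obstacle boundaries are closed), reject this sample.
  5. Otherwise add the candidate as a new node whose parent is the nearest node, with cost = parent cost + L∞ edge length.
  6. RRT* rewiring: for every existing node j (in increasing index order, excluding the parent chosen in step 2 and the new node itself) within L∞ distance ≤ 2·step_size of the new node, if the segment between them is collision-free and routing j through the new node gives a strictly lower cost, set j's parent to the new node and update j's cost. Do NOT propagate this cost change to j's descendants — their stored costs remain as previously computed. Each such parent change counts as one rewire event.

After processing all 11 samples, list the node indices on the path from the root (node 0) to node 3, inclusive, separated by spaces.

1. q=(14,11) nearest=0 d=13 new=(5,6) → blocked by [3,7]×[3,5], reject
2. q=(13,15) nearest=0 d=13 new=(5,6) → blocked by [3,7]×[3,5], reject
3. q=(16,13) nearest=0 d=15 new=(5,6) → blocked by [3,7]×[3,5], reject
4. q=(7,15) nearest=0 d=13 new=(5,6) → blocked by [3,7]×[3,5], reject
5. q=(3,20) nearest=0 d=18 new=(3,6) → add node 1 parent=0 cost=4
6. q=(18,18) nearest=1 d=15 new=(7,10) → add node 2 parent=1 cost=8
7. q=(7,16) nearest=2 d=6 new=(7,14) → add node 3 parent=2 cost=12
8. q=(9,6) nearest=2 d=4 new=(9,6) → add node 4 parent=2 cost=12
9. q=(20,12) nearest=4 d=11 new=(13,10) → add node 5 parent=4 cost=16
10. q=(24,26) nearest=5 d=16 new=(17,14) → add node 6 parent=5 cost=20
11. q=(0,17) nearest=2 d=7 new=(3,14) → add node 7 parent=2 cost=12

Path: 0 1 2 3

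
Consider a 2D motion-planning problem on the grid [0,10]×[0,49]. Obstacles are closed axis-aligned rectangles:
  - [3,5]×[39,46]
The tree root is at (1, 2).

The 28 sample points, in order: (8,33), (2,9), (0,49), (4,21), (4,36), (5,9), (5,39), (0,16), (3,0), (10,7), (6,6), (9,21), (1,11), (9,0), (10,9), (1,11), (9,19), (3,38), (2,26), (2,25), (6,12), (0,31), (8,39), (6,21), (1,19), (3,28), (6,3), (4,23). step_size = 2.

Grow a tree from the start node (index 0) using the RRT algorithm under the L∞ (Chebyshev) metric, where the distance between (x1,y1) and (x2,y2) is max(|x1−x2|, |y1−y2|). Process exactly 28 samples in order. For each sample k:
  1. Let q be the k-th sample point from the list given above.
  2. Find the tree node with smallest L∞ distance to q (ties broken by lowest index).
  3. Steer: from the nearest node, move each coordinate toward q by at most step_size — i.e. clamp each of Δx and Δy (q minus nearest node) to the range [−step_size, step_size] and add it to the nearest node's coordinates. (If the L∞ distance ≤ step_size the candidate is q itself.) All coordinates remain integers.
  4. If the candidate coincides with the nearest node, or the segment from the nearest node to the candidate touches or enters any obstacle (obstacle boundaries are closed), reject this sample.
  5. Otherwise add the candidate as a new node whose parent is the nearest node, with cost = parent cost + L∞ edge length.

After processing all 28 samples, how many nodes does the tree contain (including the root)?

1. q=(8,33) nearest=0 d=31 new=(3,4) → add node 1 parent=0 cost=2
2. q=(2,9) nearest=1 d=5 new=(2,6) → add node 2 parent=1 cost=4
3. q=(0,49) nearest=2 d=43 new=(0,8) → add node 3 parent=2 cost=6
4. q=(4,21) nearest=3 d=13 new=(2,10) → add node 4 parent=3 cost=8
5. q=(4,36) nearest=4 d=26 new=(4,12) → add node 5 parent=4 cost=10
6. q=(5,9) nearest=2 d=3 new=(4,8) → add node 6 parent=2 cost=6
7. q=(5,39) nearest=5 d=27 new=(5,14) → add node 7 parent=5 cost=12
8. q=(0,16) nearest=5 d=4 new=(2,14) → add node 8 parent=5 cost=12
9. q=(3,0) nearest=0 d=2 new=(3,0) → add node 9 parent=0 cost=2
10. q=(10,7) nearest=5 d=6 new=(6,10) → add node 10 parent=5 cost=12
11. q=(6,6) nearest=6 d=2 new=(6,6) → add node 11 parent=6 cost=8
12. q=(9,21) nearest=7 d=7 new=(7,16) → add node 12 parent=7 cost=14
13. q=(1,11) nearest=4 d=1 new=(1,11) → add node 13 parent=4 cost=9
14. q=(9,0) nearest=1 d=6 new=(5,2) → add node 14 parent=1 cost=4
15. q=(10,9) nearest=10 d=4 new=(8,9) → add node 15 parent=10 cost=14
16. q=(1,11) nearest=13 d=0 → coincident, reject
17. q=(9,19) nearest=12 d=3 new=(9,18) → add node 16 parent=12 cost=16
18. q=(3,38) nearest=16 d=20 new=(7,20) → add node 17 parent=16 cost=18
19. q=(2,26) nearest=17 d=6 new=(5,22) → add node 18 parent=17 cost=20
20. q=(2,25) nearest=18 d=3 new=(3,24) → add node 19 parent=18 cost=22
21. q=(6,12) nearest=5 d=2 new=(6,12) → add node 20 parent=5 cost=12
22. q=(0,31) nearest=19 d=7 new=(1,26) → add node 21 parent=19 cost=24
23. q=(8,39) nearest=21 d=13 new=(3,28) → add node 22 parent=21 cost=26
24. q=(6,21) nearest=17 d=1 new=(6,21) → add node 23 parent=17 cost=19
25. q=(1,19) nearest=18 d=4 new=(3,20) → add node 24 parent=18 cost=22
26. q=(3,28) nearest=22 d=0 → coincident, reject
27. q=(6,3) nearest=14 d=1 new=(6,3) → add node 25 parent=14 cost=5
28. q=(4,23) nearest=18 d=1 new=(4,23) → add node 26 parent=18 cost=21

Node count: 27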